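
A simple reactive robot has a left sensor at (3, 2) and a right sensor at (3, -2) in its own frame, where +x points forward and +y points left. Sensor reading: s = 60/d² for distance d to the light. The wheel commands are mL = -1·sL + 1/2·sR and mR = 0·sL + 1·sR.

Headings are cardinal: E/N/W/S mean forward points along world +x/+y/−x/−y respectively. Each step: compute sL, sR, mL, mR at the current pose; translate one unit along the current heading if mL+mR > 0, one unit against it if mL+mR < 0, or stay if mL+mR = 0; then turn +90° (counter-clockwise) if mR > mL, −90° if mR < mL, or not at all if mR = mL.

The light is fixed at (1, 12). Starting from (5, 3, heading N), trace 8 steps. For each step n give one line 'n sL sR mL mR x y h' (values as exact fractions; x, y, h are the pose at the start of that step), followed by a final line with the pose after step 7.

n=0: pose=(5,3,N); sL=3/2, sR=5/6; mL=-13/12, mR=5/6; mL+mR=-1/4 → advance -1; mR−mL=23/12 → turn +1·90°
n=1: pose=(5,2,W); sL=12/29, sR=12/13; mL=18/377, mR=12/13; mL+mR=366/377 → advance +1; mR−mL=330/377 → turn +1·90°
n=2: pose=(4,2,S); sL=30/97, sR=6/17; mL=-219/1649, mR=6/17; mL+mR=363/1649 → advance +1; mR−mL=801/1649 → turn +1·90°
n=3: pose=(4,1,E); sL=20/39, sR=12/41; mL=-586/1599, mR=12/41; mL+mR=-118/1599 → advance -1; mR−mL=1054/1599 → turn +1·90°
n=4: pose=(3,1,N); sL=15/16, sR=3/4; mL=-9/16, mR=3/4; mL+mR=3/16 → advance +1; mR−mL=21/16 → turn +1·90°
n=5: pose=(3,2,W); sL=12/29, sR=12/13; mL=18/377, mR=12/13; mL+mR=366/377 → advance +1; mR−mL=330/377 → turn +1·90°
n=6: pose=(2,2,S); sL=30/89, sR=6/17; mL=-243/1513, mR=6/17; mL+mR=291/1513 → advance +1; mR−mL=777/1513 → turn +1·90°
n=7: pose=(2,1,E); sL=60/97, sR=12/37; mL=-1638/3589, mR=12/37; mL+mR=-474/3589 → advance -1; mR−mL=2802/3589 → turn +1·90°

0 3/2 5/6 -13/12 5/6 5 3 N
1 12/29 12/13 18/377 12/13 5 2 W
2 30/97 6/17 -219/1649 6/17 4 2 S
3 20/39 12/41 -586/1599 12/41 4 1 E
4 15/16 3/4 -9/16 3/4 3 1 N
5 12/29 12/13 18/377 12/13 3 2 W
6 30/89 6/17 -243/1513 6/17 2 2 S
7 60/97 12/37 -1638/3589 12/37 2 1 E
final 1 1 N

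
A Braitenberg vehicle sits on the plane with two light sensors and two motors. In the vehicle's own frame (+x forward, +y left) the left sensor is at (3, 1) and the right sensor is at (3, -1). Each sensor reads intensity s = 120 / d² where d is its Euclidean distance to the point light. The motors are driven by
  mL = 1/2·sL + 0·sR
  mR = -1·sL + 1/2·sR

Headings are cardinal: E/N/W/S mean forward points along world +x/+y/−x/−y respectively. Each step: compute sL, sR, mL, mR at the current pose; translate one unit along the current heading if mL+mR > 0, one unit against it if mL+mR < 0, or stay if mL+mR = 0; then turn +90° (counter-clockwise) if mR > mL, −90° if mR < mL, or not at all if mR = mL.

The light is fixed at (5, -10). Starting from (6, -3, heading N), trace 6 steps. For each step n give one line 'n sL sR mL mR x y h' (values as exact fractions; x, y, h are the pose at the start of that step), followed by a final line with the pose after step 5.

n=0: pose=(6,-3,N); sL=6/5, sR=15/13; mL=3/5, mR=-81/130; mL+mR=-3/130 → advance -1; mR−mL=-159/130 → turn -1·90°
n=1: pose=(6,-4,E); sL=24/13, sR=120/41; mL=12/13, mR=-204/533; mL+mR=288/533 → advance +1; mR−mL=-696/533 → turn -1·90°
n=2: pose=(7,-4,S); sL=20/3, sR=12; mL=10/3, mR=-2/3; mL+mR=8/3 → advance +1; mR−mL=-4 → turn -1·90°
n=3: pose=(7,-5,W); sL=120/17, sR=120/37; mL=60/17, mR=-3420/629; mL+mR=-1200/629 → advance -1; mR−mL=-5640/629 → turn -1·90°
n=4: pose=(8,-5,N); sL=30/17, sR=3/2; mL=15/17, mR=-69/68; mL+mR=-9/68 → advance -1; mR−mL=-129/68 → turn -1·90°
n=5: pose=(8,-6,E); sL=120/61, sR=8/3; mL=60/61, mR=-116/183; mL+mR=64/183 → advance +1; mR−mL=-296/183 → turn -1·90°

0 6/5 15/13 3/5 -81/130 6 -3 N
1 24/13 120/41 12/13 -204/533 6 -4 E
2 20/3 12 10/3 -2/3 7 -4 S
3 120/17 120/37 60/17 -3420/629 7 -5 W
4 30/17 3/2 15/17 -69/68 8 -5 N
5 120/61 8/3 60/61 -116/183 8 -6 E
final 9 -6 S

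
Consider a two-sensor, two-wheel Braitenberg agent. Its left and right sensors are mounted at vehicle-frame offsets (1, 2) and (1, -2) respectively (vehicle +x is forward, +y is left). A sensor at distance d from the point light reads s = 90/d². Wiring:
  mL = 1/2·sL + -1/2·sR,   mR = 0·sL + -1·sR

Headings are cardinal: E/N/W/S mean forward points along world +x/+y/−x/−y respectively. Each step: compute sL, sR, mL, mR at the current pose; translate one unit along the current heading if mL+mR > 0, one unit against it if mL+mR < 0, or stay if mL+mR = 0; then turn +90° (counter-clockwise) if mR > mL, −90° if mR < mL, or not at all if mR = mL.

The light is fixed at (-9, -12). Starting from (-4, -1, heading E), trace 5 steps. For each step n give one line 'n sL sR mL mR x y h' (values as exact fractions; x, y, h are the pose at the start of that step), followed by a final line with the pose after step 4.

n=0: pose=(-4,-1,E); sL=18/41, sR=10/13; mL=-88/533, mR=-10/13; mL+mR=-498/533 → advance -1; mR−mL=-322/533 → turn -1·90°
n=1: pose=(-5,-1,S); sL=45/68, sR=45/52; mL=-45/442, mR=-45/52; mL+mR=-855/884 → advance -1; mR−mL=-675/884 → turn -1·90°
n=2: pose=(-5,0,W); sL=90/109, sR=18/41; mL=864/4469, mR=-18/41; mL+mR=-1098/4469 → advance -1; mR−mL=-2826/4469 → turn -1·90°
n=3: pose=(-4,0,N); sL=45/89, sR=45/109; mL=450/9701, mR=-45/109; mL+mR=-3555/9701 → advance -1; mR−mL=-4455/9701 → turn -1·90°
n=4: pose=(-4,-1,E); sL=18/41, sR=10/13; mL=-88/533, mR=-10/13; mL+mR=-498/533 → advance -1; mR−mL=-322/533 → turn -1·90°

0 18/41 10/13 -88/533 -10/13 -4 -1 E
1 45/68 45/52 -45/442 -45/52 -5 -1 S
2 90/109 18/41 864/4469 -18/41 -5 0 W
3 45/89 45/109 450/9701 -45/109 -4 0 N
4 18/41 10/13 -88/533 -10/13 -4 -1 E
final -5 -1 S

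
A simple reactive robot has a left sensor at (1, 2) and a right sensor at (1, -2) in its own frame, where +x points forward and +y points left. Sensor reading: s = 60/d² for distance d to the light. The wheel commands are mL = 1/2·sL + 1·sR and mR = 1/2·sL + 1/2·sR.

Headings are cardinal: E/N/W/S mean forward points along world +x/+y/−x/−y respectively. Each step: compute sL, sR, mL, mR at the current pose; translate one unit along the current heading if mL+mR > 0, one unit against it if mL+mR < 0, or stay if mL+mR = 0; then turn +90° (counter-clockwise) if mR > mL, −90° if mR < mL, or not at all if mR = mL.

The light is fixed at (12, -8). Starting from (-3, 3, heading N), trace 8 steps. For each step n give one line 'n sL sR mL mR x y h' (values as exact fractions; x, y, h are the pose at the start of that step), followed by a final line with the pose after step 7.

n=0: pose=(-3,3,N); sL=60/433, sR=60/313; mL=35370/135529, mR=22380/135529; mL+mR=57750/135529 → advance +1; mR−mL=-30/313 → turn -1·90°
n=1: pose=(-3,4,E); sL=15/98, sR=15/74; mL=2025/7252, mR=645/3626; mL+mR=3315/7252 → advance +1; mR−mL=-15/148 → turn -1·90°
n=2: pose=(-2,4,S); sL=12/53, sR=60/377; mL=5442/19981, mR=3852/19981; mL+mR=9294/19981 → advance +1; mR−mL=-30/377 → turn -1·90°
n=3: pose=(-2,3,W); sL=10/51, sR=30/197; mL=2515/10047, mR=1750/10047; mL+mR=4265/10047 → advance +1; mR−mL=-15/197 → turn -1·90°
n=4: pose=(-3,3,N); sL=60/433, sR=60/313; mL=35370/135529, mR=22380/135529; mL+mR=57750/135529 → advance +1; mR−mL=-30/313 → turn -1·90°
n=5: pose=(-3,4,E); sL=15/98, sR=15/74; mL=2025/7252, mR=645/3626; mL+mR=3315/7252 → advance +1; mR−mL=-15/148 → turn -1·90°
n=6: pose=(-2,4,S); sL=12/53, sR=60/377; mL=5442/19981, mR=3852/19981; mL+mR=9294/19981 → advance +1; mR−mL=-30/377 → turn -1·90°
n=7: pose=(-2,3,W); sL=10/51, sR=30/197; mL=2515/10047, mR=1750/10047; mL+mR=4265/10047 → advance +1; mR−mL=-15/197 → turn -1·90°

0 60/433 60/313 35370/135529 22380/135529 -3 3 N
1 15/98 15/74 2025/7252 645/3626 -3 4 E
2 12/53 60/377 5442/19981 3852/19981 -2 4 S
3 10/51 30/197 2515/10047 1750/10047 -2 3 W
4 60/433 60/313 35370/135529 22380/135529 -3 3 N
5 15/98 15/74 2025/7252 645/3626 -3 4 E
6 12/53 60/377 5442/19981 3852/19981 -2 4 S
7 10/51 30/197 2515/10047 1750/10047 -2 3 W
final -3 3 N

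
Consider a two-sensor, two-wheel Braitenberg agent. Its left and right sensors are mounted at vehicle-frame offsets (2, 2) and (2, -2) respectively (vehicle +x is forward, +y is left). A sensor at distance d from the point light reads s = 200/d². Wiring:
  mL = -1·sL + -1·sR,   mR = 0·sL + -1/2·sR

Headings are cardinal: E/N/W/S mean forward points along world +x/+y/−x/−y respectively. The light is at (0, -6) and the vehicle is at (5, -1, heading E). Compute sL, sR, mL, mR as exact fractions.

left sensor world pos  = (7, 1); dL² = 98
right sensor world pos = (7, -3); dR² = 58
sL = 200/98 = 100/49
sR = 200/58 = 100/29
mL = -1·sL + -1·sR = -7800/1421
mR = 0·sL + -1/2·sR = -50/29

100/49 100/29 -7800/1421 -50/29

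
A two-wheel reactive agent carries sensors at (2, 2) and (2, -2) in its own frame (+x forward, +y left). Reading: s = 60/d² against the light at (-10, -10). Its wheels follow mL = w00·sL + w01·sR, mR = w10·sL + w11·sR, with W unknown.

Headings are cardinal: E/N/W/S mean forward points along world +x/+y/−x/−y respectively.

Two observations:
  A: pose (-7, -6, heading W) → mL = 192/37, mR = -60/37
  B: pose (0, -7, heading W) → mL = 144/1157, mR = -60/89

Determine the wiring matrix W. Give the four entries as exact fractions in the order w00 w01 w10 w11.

1/2 -1/2 0 -1

obs A: pose=(-7,-6,W) → sL=12, sR=60/37, mL=192/37, mR=-60/37
obs B: pose=(0,-7,W) → sL=12/13, sR=60/89, mL=144/1157, mR=-60/89
sensor matrix S = [[12, 60/37], [12/13, 60/89]]; det S = 282240/42809
solve [mL_A; mL_B] = S·[w00; w01] and [mR_A; mR_B] = S·[w10; w11]:
  w00 = 1/2, w01 = -1/2, w10 = 0, w11 = -1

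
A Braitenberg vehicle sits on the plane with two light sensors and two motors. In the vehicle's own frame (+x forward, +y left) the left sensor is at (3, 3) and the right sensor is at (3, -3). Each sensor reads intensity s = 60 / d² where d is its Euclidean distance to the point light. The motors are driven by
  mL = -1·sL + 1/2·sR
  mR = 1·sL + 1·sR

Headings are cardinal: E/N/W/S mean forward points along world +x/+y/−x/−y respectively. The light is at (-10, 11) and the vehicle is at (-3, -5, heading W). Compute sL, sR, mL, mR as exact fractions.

left sensor world pos  = (-6, -8); dL² = 377
right sensor world pos = (-6, -2); dR² = 185
sL = 60/377 = 60/377
sR = 60/185 = 12/37
mL = -1·sL + 1/2·sR = 42/13949
mR = 1·sL + 1·sR = 6744/13949

60/377 12/37 42/13949 6744/13949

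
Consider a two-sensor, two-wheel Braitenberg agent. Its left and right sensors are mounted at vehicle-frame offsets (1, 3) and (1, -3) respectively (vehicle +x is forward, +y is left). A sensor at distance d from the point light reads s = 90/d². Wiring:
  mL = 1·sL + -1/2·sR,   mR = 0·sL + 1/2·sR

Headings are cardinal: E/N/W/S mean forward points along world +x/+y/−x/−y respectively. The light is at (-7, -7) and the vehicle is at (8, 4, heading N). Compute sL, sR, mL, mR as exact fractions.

left sensor world pos  = (5, 5); dL² = 288
right sensor world pos = (11, 5); dR² = 468
sL = 90/288 = 5/16
sR = 90/468 = 5/26
mL = 1·sL + -1/2·sR = 45/208
mR = 0·sL + 1/2·sR = 5/52

5/16 5/26 45/208 5/52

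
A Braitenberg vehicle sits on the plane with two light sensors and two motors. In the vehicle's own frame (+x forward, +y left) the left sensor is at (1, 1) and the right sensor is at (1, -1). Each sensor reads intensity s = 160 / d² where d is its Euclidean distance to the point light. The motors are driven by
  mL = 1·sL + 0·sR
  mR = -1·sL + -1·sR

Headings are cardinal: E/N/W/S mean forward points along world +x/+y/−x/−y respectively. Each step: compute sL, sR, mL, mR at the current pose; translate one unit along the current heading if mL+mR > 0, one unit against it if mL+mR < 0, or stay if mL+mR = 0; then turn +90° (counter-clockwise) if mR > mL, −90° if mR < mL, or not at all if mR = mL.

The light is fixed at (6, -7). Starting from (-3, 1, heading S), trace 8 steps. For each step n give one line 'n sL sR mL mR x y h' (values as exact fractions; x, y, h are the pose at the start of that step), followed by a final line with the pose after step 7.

n=0: pose=(-3,1,S); sL=160/113, sR=160/149; mL=160/113, mR=-41920/16837; mL+mR=-160/149 → advance -1; mR−mL=-65760/16837 → turn -1·90°
n=1: pose=(-3,2,W); sL=40/41, sR=4/5; mL=40/41, mR=-364/205; mL+mR=-4/5 → advance -1; mR−mL=-564/205 → turn -1·90°
n=2: pose=(-2,2,N); sL=160/181, sR=160/149; mL=160/181, mR=-52800/26969; mL+mR=-160/149 → advance -1; mR−mL=-76640/26969 → turn -1·90°
n=3: pose=(-2,1,E); sL=16/13, sR=80/49; mL=16/13, mR=-1824/637; mL+mR=-80/49 → advance -1; mR−mL=-2608/637 → turn -1·90°
n=4: pose=(-3,1,S); sL=160/113, sR=160/149; mL=160/113, mR=-41920/16837; mL+mR=-160/149 → advance -1; mR−mL=-65760/16837 → turn -1·90°
n=5: pose=(-3,2,W); sL=40/41, sR=4/5; mL=40/41, mR=-364/205; mL+mR=-4/5 → advance -1; mR−mL=-564/205 → turn -1·90°
n=6: pose=(-2,2,N); sL=160/181, sR=160/149; mL=160/181, mR=-52800/26969; mL+mR=-160/149 → advance -1; mR−mL=-76640/26969 → turn -1·90°
n=7: pose=(-2,1,E); sL=16/13, sR=80/49; mL=16/13, mR=-1824/637; mL+mR=-80/49 → advance -1; mR−mL=-2608/637 → turn -1·90°

0 160/113 160/149 160/113 -41920/16837 -3 1 S
1 40/41 4/5 40/41 -364/205 -3 2 W
2 160/181 160/149 160/181 -52800/26969 -2 2 N
3 16/13 80/49 16/13 -1824/637 -2 1 E
4 160/113 160/149 160/113 -41920/16837 -3 1 S
5 40/41 4/5 40/41 -364/205 -3 2 W
6 160/181 160/149 160/181 -52800/26969 -2 2 N
7 16/13 80/49 16/13 -1824/637 -2 1 E
final -3 1 S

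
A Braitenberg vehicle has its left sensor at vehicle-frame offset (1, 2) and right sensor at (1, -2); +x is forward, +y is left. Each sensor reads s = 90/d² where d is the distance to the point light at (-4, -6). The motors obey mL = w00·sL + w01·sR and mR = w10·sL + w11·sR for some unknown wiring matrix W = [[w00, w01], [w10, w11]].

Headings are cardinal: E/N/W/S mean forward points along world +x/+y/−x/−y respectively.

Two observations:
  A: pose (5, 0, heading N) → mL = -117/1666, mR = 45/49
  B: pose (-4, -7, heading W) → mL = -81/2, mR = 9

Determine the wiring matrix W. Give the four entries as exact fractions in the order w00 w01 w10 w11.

1/2 -1 1 0

obs A: pose=(5,0,N) → sL=45/49, sR=9/17, mL=-117/1666, mR=45/49
obs B: pose=(-4,-7,W) → sL=9, sR=45, mL=-81/2, mR=9
sensor matrix S = [[45/49, 9/17], [9, 45]]; det S = 30456/833
solve [mL_A; mL_B] = S·[w00; w01] and [mR_A; mR_B] = S·[w10; w11]:
  w00 = 1/2, w01 = -1, w10 = 1, w11 = 0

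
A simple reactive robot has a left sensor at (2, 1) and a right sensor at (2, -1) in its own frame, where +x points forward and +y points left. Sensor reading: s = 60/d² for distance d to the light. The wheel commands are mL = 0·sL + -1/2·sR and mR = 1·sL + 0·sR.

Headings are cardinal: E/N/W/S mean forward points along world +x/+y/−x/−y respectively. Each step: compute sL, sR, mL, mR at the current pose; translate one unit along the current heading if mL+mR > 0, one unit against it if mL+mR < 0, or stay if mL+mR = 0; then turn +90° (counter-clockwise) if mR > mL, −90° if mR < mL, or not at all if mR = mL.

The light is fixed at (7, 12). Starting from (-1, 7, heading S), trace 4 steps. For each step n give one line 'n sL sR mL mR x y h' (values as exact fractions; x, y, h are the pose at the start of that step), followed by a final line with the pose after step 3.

0 30/49 6/13 -3/13 30/49 -1 7 S
1 60/61 12/17 -6/17 60/61 -1 6 E
2 3/4 15/13 -15/26 3/4 0 6 N
3 20/39 60/97 -30/97 20/39 0 7 W
final -1 7 S

n=0: pose=(-1,7,S); sL=30/49, sR=6/13; mL=-3/13, mR=30/49; mL+mR=243/637 → advance +1; mR−mL=537/637 → turn +1·90°
n=1: pose=(-1,6,E); sL=60/61, sR=12/17; mL=-6/17, mR=60/61; mL+mR=654/1037 → advance +1; mR−mL=1386/1037 → turn +1·90°
n=2: pose=(0,6,N); sL=3/4, sR=15/13; mL=-15/26, mR=3/4; mL+mR=9/52 → advance +1; mR−mL=69/52 → turn +1·90°
n=3: pose=(0,7,W); sL=20/39, sR=60/97; mL=-30/97, mR=20/39; mL+mR=770/3783 → advance +1; mR−mL=3110/3783 → turn +1·90°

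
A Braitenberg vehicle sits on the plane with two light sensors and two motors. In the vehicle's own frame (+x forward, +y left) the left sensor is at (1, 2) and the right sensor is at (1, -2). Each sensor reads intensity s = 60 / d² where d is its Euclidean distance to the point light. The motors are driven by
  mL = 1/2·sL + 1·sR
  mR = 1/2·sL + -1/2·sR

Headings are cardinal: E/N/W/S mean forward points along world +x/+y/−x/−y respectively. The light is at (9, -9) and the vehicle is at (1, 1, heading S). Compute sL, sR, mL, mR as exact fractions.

20/39 60/181 4150/7059 640/7059

left sensor world pos  = (3, 0); dL² = 117
right sensor world pos = (-1, 0); dR² = 181
sL = 60/117 = 20/39
sR = 60/181 = 60/181
mL = 1/2·sL + 1·sR = 4150/7059
mR = 1/2·sL + -1/2·sR = 640/7059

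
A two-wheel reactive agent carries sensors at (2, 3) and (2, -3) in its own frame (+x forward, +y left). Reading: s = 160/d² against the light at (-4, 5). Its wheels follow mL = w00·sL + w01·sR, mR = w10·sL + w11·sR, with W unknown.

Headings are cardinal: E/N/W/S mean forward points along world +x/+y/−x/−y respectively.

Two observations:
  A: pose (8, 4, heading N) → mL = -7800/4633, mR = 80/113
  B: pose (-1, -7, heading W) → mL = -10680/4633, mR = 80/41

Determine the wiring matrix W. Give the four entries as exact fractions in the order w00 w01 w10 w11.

obs A: pose=(8,4,N) → sL=80/41, sR=80/113, mL=-7800/4633, mR=80/113
obs B: pose=(-1,-7,W) → sL=80/113, sR=80/41, mL=-10680/4633, mR=80/41
sensor matrix S = [[80/41, 80/113], [80/113, 80/41]]; det S = 70963200/21464689
solve [mL_A; mL_B] = S·[w00; w01] and [mR_A; mR_B] = S·[w10; w11]:
  w00 = -1/2, w01 = -1, w10 = 0, w11 = 1

-1/2 -1 0 1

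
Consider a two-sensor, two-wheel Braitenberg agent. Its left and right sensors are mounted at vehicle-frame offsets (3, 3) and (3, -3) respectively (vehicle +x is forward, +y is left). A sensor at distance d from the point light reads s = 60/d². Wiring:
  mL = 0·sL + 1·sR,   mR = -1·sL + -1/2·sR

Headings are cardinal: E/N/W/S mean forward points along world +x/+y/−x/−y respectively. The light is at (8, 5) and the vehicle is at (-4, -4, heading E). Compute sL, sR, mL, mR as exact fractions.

20/39 4/15 4/15 -42/65

left sensor world pos  = (-1, -1); dL² = 117
right sensor world pos = (-1, -7); dR² = 225
sL = 60/117 = 20/39
sR = 60/225 = 4/15
mL = 0·sL + 1·sR = 4/15
mR = -1·sL + -1/2·sR = -42/65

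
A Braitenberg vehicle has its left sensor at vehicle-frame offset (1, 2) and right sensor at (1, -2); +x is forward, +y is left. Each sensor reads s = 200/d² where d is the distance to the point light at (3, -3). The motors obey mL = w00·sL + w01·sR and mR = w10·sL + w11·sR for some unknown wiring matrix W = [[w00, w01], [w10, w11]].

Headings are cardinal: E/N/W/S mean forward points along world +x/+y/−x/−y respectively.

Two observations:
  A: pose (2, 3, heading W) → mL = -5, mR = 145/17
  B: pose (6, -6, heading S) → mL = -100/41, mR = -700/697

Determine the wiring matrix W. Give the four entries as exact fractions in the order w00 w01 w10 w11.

obs A: pose=(2,3,W) → sL=10, sR=50/17, mL=-5, mR=145/17
obs B: pose=(6,-6,S) → sL=200/41, sR=200/17, mL=-100/41, mR=-700/697
sensor matrix S = [[10, 50/17], [200/41, 200/17]]; det S = 72000/697
solve [mL_A; mL_B] = S·[w00; w01] and [mR_A; mR_B] = S·[w10; w11]:
  w00 = -1/2, w01 = 0, w10 = 1, w11 = -1/2

-1/2 0 1 -1/2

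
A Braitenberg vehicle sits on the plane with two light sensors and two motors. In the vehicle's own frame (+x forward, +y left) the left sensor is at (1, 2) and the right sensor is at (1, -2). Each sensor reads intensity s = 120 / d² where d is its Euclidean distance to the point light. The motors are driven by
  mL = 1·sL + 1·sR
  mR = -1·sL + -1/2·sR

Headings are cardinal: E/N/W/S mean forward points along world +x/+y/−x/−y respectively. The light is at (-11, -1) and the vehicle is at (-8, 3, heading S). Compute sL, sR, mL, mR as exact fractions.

60/17 12 264/17 -162/17

left sensor world pos  = (-6, 2); dL² = 34
right sensor world pos = (-10, 2); dR² = 10
sL = 120/34 = 60/17
sR = 120/10 = 12
mL = 1·sL + 1·sR = 264/17
mR = -1·sL + -1/2·sR = -162/17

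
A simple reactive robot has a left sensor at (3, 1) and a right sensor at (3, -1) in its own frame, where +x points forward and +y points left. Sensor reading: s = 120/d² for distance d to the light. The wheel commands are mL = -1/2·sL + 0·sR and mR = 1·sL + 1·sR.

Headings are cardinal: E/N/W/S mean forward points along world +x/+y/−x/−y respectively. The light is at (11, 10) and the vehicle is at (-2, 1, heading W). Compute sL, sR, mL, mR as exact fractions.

left sensor world pos  = (-5, 0); dL² = 356
right sensor world pos = (-5, 2); dR² = 320
sL = 120/356 = 30/89
sR = 120/320 = 3/8
mL = -1/2·sL + 0·sR = -15/89
mR = 1·sL + 1·sR = 507/712

30/89 3/8 -15/89 507/712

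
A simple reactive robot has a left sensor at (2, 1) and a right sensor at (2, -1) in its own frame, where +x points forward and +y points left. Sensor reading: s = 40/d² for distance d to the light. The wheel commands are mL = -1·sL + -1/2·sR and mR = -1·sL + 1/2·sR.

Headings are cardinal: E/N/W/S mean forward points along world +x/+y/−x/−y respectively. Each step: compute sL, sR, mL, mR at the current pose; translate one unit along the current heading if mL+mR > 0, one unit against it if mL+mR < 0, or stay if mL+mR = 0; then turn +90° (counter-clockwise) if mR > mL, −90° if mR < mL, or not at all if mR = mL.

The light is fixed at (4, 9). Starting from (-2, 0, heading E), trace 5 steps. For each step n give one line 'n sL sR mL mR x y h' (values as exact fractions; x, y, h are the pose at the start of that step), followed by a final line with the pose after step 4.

n=0: pose=(-2,0,E); sL=1/2, sR=10/29; mL=-39/58, mR=-19/58; mL+mR=-1 → advance -1; mR−mL=10/29 → turn +1·90°
n=1: pose=(-3,0,N); sL=40/113, sR=8/17; mL=-1132/1921, mR=-228/1921; mL+mR=-80/113 → advance -1; mR−mL=8/17 → turn +1·90°
n=2: pose=(-3,-1,W); sL=20/101, sR=20/81; mL=-2630/8181, mR=-610/8181; mL+mR=-40/101 → advance -1; mR−mL=20/81 → turn +1·90°
n=3: pose=(-2,-1,S); sL=40/169, sR=40/193; mL=-11100/32617, mR=-4340/32617; mL+mR=-80/169 → advance -1; mR−mL=40/193 → turn +1·90°
n=4: pose=(-2,0,E); sL=1/2, sR=10/29; mL=-39/58, mR=-19/58; mL+mR=-1 → advance -1; mR−mL=10/29 → turn +1·90°

0 1/2 10/29 -39/58 -19/58 -2 0 E
1 40/113 8/17 -1132/1921 -228/1921 -3 0 N
2 20/101 20/81 -2630/8181 -610/8181 -3 -1 W
3 40/169 40/193 -11100/32617 -4340/32617 -2 -1 S
4 1/2 10/29 -39/58 -19/58 -2 0 E
final -3 0 N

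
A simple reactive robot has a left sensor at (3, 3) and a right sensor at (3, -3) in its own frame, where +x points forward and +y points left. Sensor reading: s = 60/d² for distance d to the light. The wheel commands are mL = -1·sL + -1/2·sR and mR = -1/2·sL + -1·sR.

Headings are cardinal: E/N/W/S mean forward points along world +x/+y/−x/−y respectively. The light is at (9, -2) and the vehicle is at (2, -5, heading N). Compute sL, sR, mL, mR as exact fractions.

3/5 15/4 -99/40 -81/20

left sensor world pos  = (-1, -2); dL² = 100
right sensor world pos = (5, -2); dR² = 16
sL = 60/100 = 3/5
sR = 60/16 = 15/4
mL = -1·sL + -1/2·sR = -99/40
mR = -1/2·sL + -1·sR = -81/20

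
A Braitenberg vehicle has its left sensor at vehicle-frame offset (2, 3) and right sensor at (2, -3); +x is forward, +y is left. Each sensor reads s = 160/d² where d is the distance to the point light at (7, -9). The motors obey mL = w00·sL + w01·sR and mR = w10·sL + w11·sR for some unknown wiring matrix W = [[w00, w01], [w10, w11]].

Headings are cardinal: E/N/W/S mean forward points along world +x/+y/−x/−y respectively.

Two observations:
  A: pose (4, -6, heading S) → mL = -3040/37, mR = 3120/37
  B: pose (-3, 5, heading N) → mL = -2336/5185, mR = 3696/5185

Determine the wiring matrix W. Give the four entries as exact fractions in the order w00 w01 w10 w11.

obs A: pose=(4,-6,S) → sL=160, sR=160/37, mL=-3040/37, mR=3120/37
obs B: pose=(-3,5,N) → sL=32/85, sR=32/61, mL=-2336/5185, mR=3696/5185
sensor matrix S = [[160, 160/37], [32/85, 32/61]]; det S = 3158016/38369
solve [mL_A; mL_B] = S·[w00; w01] and [mR_A; mR_B] = S·[w10; w11]:
  w00 = -1/2, w01 = -1/2, w10 = 1/2, w11 = 1

-1/2 -1/2 1/2 1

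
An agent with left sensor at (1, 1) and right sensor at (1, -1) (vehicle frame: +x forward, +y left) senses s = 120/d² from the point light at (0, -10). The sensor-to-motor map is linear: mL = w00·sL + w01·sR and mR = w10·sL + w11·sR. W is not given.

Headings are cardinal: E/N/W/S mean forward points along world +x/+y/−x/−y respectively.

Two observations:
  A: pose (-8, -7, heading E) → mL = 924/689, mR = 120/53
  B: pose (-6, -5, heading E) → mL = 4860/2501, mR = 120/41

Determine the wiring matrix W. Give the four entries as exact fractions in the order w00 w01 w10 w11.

obs A: pose=(-8,-7,E) → sL=24/13, sR=120/53, mL=924/689, mR=120/53
obs B: pose=(-6,-5,E) → sL=120/61, sR=120/41, mL=4860/2501, mR=120/41
sensor matrix S = [[24/13, 120/53], [120/61, 120/41]]; det S = 1635840/1723189
solve [mL_A; mL_B] = S·[w00; w01] and [mR_A; mR_B] = S·[w10; w11]:
  w00 = -1/2, w01 = 1, w10 = 0, w11 = 1

-1/2 1 0 1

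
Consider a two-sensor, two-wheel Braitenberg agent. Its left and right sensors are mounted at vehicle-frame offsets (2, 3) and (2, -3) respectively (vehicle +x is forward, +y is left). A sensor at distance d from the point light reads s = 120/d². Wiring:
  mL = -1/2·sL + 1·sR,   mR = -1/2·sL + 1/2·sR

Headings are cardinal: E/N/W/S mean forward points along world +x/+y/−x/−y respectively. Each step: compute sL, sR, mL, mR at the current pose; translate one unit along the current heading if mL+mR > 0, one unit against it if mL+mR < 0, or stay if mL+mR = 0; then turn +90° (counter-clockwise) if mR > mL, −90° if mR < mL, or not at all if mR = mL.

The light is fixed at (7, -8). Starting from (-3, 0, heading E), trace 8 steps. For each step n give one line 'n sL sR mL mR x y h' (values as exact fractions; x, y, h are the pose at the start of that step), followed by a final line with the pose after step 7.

0 24/37 120/89 3372/3293 1152/3293 -3 0 E
1 5/3 2/3 -1/6 -1/2 -2 0 S
2 120/157 24/53 588/8321 -1296/8321 -2 1 W
3 60/121 60/73 5070/8833 1440/8833 -1 1 N
4 24/41 24/17 780/697 288/697 -1 2 E
5 3/2 30/41 -3/164 -63/164 0 2 S
6 24/29 120/277 156/8033 -1584/8033 0 3 W
7 12/25 60/89 966/2225 216/2225 1 3 N
final 1 4 E

n=0: pose=(-3,0,E); sL=24/37, sR=120/89; mL=3372/3293, mR=1152/3293; mL+mR=4524/3293 → advance +1; mR−mL=-60/89 → turn -1·90°
n=1: pose=(-2,0,S); sL=5/3, sR=2/3; mL=-1/6, mR=-1/2; mL+mR=-2/3 → advance -1; mR−mL=-1/3 → turn -1·90°
n=2: pose=(-2,1,W); sL=120/157, sR=24/53; mL=588/8321, mR=-1296/8321; mL+mR=-708/8321 → advance -1; mR−mL=-12/53 → turn -1·90°
n=3: pose=(-1,1,N); sL=60/121, sR=60/73; mL=5070/8833, mR=1440/8833; mL+mR=6510/8833 → advance +1; mR−mL=-30/73 → turn -1·90°
n=4: pose=(-1,2,E); sL=24/41, sR=24/17; mL=780/697, mR=288/697; mL+mR=1068/697 → advance +1; mR−mL=-12/17 → turn -1·90°
n=5: pose=(0,2,S); sL=3/2, sR=30/41; mL=-3/164, mR=-63/164; mL+mR=-33/82 → advance -1; mR−mL=-15/41 → turn -1·90°
n=6: pose=(0,3,W); sL=24/29, sR=120/277; mL=156/8033, mR=-1584/8033; mL+mR=-1428/8033 → advance -1; mR−mL=-60/277 → turn -1·90°
n=7: pose=(1,3,N); sL=12/25, sR=60/89; mL=966/2225, mR=216/2225; mL+mR=1182/2225 → advance +1; mR−mL=-30/89 → turn -1·90°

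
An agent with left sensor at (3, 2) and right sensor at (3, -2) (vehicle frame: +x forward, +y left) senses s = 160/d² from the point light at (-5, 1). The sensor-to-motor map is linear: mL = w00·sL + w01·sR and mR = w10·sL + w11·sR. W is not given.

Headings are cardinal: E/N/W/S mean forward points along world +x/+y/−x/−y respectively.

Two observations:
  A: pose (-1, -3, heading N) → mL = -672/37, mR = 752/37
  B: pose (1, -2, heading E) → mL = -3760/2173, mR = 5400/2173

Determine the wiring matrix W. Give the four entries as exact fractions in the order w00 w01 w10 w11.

-1/2 -1/2 1/2 1

obs A: pose=(-1,-3,N) → sL=32, sR=160/37, mL=-672/37, mR=752/37
obs B: pose=(1,-2,E) → sL=80/41, sR=80/53, mL=-3760/2173, mR=5400/2173
sensor matrix S = [[32, 160/37], [80/41, 80/53]]; det S = 3205120/80401
solve [mL_A; mL_B] = S·[w00; w01] and [mR_A; mR_B] = S·[w10; w11]:
  w00 = -1/2, w01 = -1/2, w10 = 1/2, w11 = 1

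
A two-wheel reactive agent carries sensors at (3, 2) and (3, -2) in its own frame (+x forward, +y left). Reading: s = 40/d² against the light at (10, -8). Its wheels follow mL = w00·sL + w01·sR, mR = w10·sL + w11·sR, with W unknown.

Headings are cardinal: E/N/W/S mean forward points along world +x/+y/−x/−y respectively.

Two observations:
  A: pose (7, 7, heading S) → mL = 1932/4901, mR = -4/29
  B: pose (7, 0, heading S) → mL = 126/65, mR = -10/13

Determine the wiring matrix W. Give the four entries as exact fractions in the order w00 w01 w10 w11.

obs A: pose=(7,7,S) → sL=8/29, sR=40/169, mL=1932/4901, mR=-4/29
obs B: pose=(7,0,S) → sL=20/13, sR=4/5, mL=126/65, mR=-10/13
sensor matrix S = [[8/29, 40/169], [20/13, 4/5]]; det S = -45696/318565
solve [mL_A; mL_B] = S·[w00; w01] and [mR_A; mR_B] = S·[w10; w11]:
  w00 = 1, w01 = 1/2, w10 = -1/2, w11 = 0

1 1/2 -1/2 0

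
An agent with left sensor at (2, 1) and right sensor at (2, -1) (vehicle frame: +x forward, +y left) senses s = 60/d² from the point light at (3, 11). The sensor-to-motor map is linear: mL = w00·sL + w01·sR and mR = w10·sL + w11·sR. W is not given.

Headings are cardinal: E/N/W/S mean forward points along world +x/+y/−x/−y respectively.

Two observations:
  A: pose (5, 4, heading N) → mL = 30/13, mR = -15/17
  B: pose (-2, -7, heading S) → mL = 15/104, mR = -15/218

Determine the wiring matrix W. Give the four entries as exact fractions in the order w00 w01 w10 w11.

obs A: pose=(5,4,N) → sL=30/13, sR=30/17, mL=30/13, mR=-15/17
obs B: pose=(-2,-7,S) → sL=15/104, sR=15/109, mL=15/104, mR=-15/218
sensor matrix S = [[30/13, 30/17], [15/104, 15/109]]; det S = 6075/96356
solve [mL_A; mL_B] = S·[w00; w01] and [mR_A; mR_B] = S·[w10; w11]:
  w00 = 1, w01 = 0, w10 = 0, w11 = -1/2

1 0 0 -1/2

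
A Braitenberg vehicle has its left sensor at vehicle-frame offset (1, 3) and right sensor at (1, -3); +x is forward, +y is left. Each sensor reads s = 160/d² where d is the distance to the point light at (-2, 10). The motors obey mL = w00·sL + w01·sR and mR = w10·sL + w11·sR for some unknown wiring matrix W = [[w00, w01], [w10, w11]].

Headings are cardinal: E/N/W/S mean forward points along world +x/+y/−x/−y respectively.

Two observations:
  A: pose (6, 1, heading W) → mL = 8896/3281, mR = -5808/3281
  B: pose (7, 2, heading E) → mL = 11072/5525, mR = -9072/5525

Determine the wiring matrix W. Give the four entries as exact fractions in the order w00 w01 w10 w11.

1 1 -1 -1/2

obs A: pose=(6,1,W) → sL=160/193, sR=32/17, mL=8896/3281, mR=-5808/3281
obs B: pose=(7,2,E) → sL=32/25, sR=160/221, mL=11072/5525, mR=-9072/5525
sensor matrix S = [[160/193, 32/17], [32/25, 160/221]]; det S = -1929216/1066325
solve [mL_A; mL_B] = S·[w00; w01] and [mR_A; mR_B] = S·[w10; w11]:
  w00 = 1, w01 = 1, w10 = -1, w11 = -1/2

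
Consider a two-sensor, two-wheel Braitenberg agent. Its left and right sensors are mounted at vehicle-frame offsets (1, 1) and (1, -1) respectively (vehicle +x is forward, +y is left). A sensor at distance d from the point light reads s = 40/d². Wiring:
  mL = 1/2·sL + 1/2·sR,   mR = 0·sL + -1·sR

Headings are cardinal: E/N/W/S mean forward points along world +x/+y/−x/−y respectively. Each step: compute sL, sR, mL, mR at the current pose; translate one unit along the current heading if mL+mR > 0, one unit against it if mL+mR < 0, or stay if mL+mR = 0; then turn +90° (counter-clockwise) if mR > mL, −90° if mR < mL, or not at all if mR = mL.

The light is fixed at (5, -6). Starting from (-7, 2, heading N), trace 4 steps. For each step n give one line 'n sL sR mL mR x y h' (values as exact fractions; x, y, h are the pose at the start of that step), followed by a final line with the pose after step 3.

n=0: pose=(-7,2,N); sL=4/25, sR=20/101; mL=452/2525, mR=-20/101; mL+mR=-48/2525 → advance -1; mR−mL=-952/2525 → turn -1·90°
n=1: pose=(-7,1,E); sL=8/37, sR=40/157; mL=1368/5809, mR=-40/157; mL+mR=-112/5809 → advance -1; mR−mL=-2848/5809 → turn -1·90°
n=2: pose=(-8,1,S); sL=2/9, sR=5/29; mL=103/522, mR=-5/29; mL+mR=13/522 → advance +1; mR−mL=-193/522 → turn -1·90°
n=3: pose=(-8,0,W); sL=40/221, sR=8/49; mL=1864/10829, mR=-8/49; mL+mR=96/10829 → advance +1; mR−mL=-3632/10829 → turn -1·90°

0 4/25 20/101 452/2525 -20/101 -7 2 N
1 8/37 40/157 1368/5809 -40/157 -7 1 E
2 2/9 5/29 103/522 -5/29 -8 1 S
3 40/221 8/49 1864/10829 -8/49 -8 0 W
final -9 0 N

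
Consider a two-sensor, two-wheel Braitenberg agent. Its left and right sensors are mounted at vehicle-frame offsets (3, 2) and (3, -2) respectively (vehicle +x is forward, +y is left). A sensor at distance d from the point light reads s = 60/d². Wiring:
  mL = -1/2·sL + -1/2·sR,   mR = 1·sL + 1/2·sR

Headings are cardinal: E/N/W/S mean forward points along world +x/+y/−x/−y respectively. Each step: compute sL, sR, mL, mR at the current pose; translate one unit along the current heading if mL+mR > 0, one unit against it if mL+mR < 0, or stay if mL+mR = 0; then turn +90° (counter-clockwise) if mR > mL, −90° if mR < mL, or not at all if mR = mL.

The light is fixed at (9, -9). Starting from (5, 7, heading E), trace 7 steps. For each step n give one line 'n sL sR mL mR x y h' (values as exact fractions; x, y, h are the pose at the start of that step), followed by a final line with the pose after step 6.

n=0: pose=(5,7,E); sL=12/65, sR=60/197; mL=-3132/12805, mR=4314/12805; mL+mR=6/65 → advance +1; mR−mL=7446/12805 → turn +1·90°
n=1: pose=(6,7,N); sL=30/193, sR=30/181; mL=-5610/34933, mR=8325/34933; mL+mR=15/193 → advance +1; mR−mL=13935/34933 → turn +1·90°
n=2: pose=(6,8,W); sL=20/87, sR=60/397; mL=-6580/34539, mR=10550/34539; mL+mR=10/87 → advance +1; mR−mL=5710/11513 → turn +1·90°
n=3: pose=(5,8,S); sL=3/10, sR=15/58; mL=-81/290, mR=249/580; mL+mR=3/20 → advance +1; mR−mL=411/580 → turn +1·90°
n=4: pose=(5,7,E); sL=12/65, sR=60/197; mL=-3132/12805, mR=4314/12805; mL+mR=6/65 → advance +1; mR−mL=7446/12805 → turn +1·90°
n=5: pose=(6,7,N); sL=30/193, sR=30/181; mL=-5610/34933, mR=8325/34933; mL+mR=15/193 → advance +1; mR−mL=13935/34933 → turn +1·90°
n=6: pose=(6,8,W); sL=20/87, sR=60/397; mL=-6580/34539, mR=10550/34539; mL+mR=10/87 → advance +1; mR−mL=5710/11513 → turn +1·90°

0 12/65 60/197 -3132/12805 4314/12805 5 7 E
1 30/193 30/181 -5610/34933 8325/34933 6 7 N
2 20/87 60/397 -6580/34539 10550/34539 6 8 W
3 3/10 15/58 -81/290 249/580 5 8 S
4 12/65 60/197 -3132/12805 4314/12805 5 7 E
5 30/193 30/181 -5610/34933 8325/34933 6 7 N
6 20/87 60/397 -6580/34539 10550/34539 6 8 W
final 5 8 S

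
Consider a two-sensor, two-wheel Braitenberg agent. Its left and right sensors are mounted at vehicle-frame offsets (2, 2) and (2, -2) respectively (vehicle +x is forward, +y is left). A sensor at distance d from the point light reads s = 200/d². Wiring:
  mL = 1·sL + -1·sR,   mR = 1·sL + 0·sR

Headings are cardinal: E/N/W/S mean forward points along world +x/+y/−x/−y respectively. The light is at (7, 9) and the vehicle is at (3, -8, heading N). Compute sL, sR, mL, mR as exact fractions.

200/261 200/229 -6400/59769 200/261

left sensor world pos  = (1, -6); dL² = 261
right sensor world pos = (5, -6); dR² = 229
sL = 200/261 = 200/261
sR = 200/229 = 200/229
mL = 1·sL + -1·sR = -6400/59769
mR = 1·sL + 0·sR = 200/261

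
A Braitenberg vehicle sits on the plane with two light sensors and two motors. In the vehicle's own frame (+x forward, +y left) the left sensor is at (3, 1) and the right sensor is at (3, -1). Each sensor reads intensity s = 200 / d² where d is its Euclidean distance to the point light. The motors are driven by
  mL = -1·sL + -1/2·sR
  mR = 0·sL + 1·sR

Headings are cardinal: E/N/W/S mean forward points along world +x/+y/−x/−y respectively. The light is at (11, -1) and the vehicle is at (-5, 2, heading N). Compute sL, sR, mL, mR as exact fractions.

8/13 200/261 -3388/3393 200/261

left sensor world pos  = (-6, 5); dL² = 325
right sensor world pos = (-4, 5); dR² = 261
sL = 200/325 = 8/13
sR = 200/261 = 200/261
mL = -1·sL + -1/2·sR = -3388/3393
mR = 0·sL + 1·sR = 200/261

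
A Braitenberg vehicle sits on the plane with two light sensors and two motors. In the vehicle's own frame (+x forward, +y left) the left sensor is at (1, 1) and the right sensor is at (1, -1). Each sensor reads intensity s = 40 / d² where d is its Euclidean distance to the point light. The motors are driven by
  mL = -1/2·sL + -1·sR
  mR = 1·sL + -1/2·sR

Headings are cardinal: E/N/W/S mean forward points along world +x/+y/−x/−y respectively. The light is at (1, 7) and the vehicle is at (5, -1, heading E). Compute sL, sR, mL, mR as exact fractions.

left sensor world pos  = (6, 0); dL² = 74
right sensor world pos = (6, -2); dR² = 106
sL = 40/74 = 20/37
sR = 40/106 = 20/53
mL = -1/2·sL + -1·sR = -1270/1961
mR = 1·sL + -1/2·sR = 690/1961

20/37 20/53 -1270/1961 690/1961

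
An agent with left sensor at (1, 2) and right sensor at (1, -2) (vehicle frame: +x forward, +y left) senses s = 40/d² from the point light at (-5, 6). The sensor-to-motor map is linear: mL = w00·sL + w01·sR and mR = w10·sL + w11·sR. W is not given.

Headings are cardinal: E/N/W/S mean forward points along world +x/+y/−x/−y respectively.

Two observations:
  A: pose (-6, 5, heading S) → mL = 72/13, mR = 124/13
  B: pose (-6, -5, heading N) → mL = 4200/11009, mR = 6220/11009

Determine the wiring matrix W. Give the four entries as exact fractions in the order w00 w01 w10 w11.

obs A: pose=(-6,5,S) → sL=8, sR=40/13, mL=72/13, mR=124/13
obs B: pose=(-6,-5,N) → sL=40/109, sR=40/101, mL=4200/11009, mR=6220/11009
sensor matrix S = [[8, 40/13], [40/109, 40/101]]; det S = 291840/143117
solve [mL_A; mL_B] = S·[w00; w01] and [mR_A; mR_B] = S·[w10; w11]:
  w00 = 1/2, w01 = 1/2, w10 = 1, w11 = 1/2

1/2 1/2 1 1/2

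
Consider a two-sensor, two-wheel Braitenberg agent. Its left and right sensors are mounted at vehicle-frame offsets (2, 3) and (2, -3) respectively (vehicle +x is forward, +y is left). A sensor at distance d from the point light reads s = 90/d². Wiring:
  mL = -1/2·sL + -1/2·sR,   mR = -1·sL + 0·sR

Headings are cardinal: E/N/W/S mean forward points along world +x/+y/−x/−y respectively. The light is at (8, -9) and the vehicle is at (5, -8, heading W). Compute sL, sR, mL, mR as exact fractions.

90/29 90/41 -3150/1189 -90/29

left sensor world pos  = (3, -11); dL² = 29
right sensor world pos = (3, -5); dR² = 41
sL = 90/29 = 90/29
sR = 90/41 = 90/41
mL = -1/2·sL + -1/2·sR = -3150/1189
mR = -1·sL + 0·sR = -90/29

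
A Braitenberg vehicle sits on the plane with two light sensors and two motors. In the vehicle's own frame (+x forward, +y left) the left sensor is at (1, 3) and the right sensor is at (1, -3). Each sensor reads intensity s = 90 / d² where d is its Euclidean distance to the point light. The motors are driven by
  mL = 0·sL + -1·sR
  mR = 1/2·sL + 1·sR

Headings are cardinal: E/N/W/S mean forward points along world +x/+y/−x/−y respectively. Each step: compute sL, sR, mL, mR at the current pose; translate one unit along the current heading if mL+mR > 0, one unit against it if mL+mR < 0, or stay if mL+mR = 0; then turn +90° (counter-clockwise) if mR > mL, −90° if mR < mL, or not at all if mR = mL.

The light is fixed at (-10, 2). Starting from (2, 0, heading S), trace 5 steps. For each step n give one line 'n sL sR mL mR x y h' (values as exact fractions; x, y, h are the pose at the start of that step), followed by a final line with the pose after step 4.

n=0: pose=(2,0,S); sL=5/13, sR=1; mL=-1, mR=31/26; mL+mR=5/26 → advance +1; mR−mL=57/26 → turn +1·90°
n=1: pose=(2,-1,E); sL=90/169, sR=18/41; mL=-18/41, mR=4887/6929; mL+mR=45/169 → advance +1; mR−mL=7929/6929 → turn +1·90°
n=2: pose=(3,-1,N); sL=45/52, sR=9/26; mL=-9/26, mR=81/104; mL+mR=45/104 → advance +1; mR−mL=9/8 → turn +1·90°
n=3: pose=(3,0,W); sL=90/169, sR=18/29; mL=-18/29, mR=4347/4901; mL+mR=45/169 → advance +1; mR−mL=7389/4901 → turn +1·90°
n=4: pose=(2,0,S); sL=5/13, sR=1; mL=-1, mR=31/26; mL+mR=5/26 → advance +1; mR−mL=57/26 → turn +1·90°

0 5/13 1 -1 31/26 2 0 S
1 90/169 18/41 -18/41 4887/6929 2 -1 E
2 45/52 9/26 -9/26 81/104 3 -1 N
3 90/169 18/29 -18/29 4347/4901 3 0 W
4 5/13 1 -1 31/26 2 0 S
final 2 -1 E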